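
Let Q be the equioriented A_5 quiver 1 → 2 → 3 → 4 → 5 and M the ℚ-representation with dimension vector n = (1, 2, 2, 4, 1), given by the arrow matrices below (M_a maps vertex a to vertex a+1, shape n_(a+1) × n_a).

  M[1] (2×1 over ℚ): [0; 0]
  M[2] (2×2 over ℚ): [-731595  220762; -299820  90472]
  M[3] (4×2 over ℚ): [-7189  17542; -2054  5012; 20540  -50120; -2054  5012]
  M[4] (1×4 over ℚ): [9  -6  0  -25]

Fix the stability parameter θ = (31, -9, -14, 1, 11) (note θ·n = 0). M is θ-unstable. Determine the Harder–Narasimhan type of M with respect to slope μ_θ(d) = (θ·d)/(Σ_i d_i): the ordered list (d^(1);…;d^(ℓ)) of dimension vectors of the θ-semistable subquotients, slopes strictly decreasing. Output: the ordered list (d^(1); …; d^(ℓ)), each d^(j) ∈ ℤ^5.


Via rank(M_{q-1}∘⋯∘M_p): M ≅ I[1,1], I[2,2], I[2,5], I[3,3], I[4,4]^3.
μ_θ-semistable layers: μ^(1)=31; μ^(2)=11; μ^(3)=1; μ^(4)=-9; μ^(5)=-23/2; μ^(6)=-14

((1, 0, 0, 0, 0); (0, 0, 0, 0, 1); (0, 0, 0, 4, 0); (0, 1, 0, 0, 0); (0, 1, 1, 0, 0); (0, 0, 1, 0, 0))


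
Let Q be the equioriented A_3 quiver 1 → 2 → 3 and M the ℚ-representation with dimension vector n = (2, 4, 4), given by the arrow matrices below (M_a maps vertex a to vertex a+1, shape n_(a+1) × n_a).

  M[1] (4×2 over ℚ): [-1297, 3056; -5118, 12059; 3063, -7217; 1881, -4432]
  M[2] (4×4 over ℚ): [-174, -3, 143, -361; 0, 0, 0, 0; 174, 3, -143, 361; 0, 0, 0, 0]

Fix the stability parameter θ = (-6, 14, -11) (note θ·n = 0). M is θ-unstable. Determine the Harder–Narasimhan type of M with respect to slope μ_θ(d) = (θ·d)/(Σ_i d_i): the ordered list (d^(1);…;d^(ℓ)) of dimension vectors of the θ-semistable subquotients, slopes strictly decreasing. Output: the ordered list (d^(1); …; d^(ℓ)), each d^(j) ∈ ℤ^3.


Barcode: M ≅ I[1,2]^2, I[2,2], I[2,3], I[3,3]^3. HN layers by μ_θ (4 steps, strictly decreasing):
  μ^(1)=14; μ^(2)=3/2; μ^(3)=-6; μ^(4)=-11

((0, 3, 0); (0, 1, 1); (2, 0, 0); (0, 0, 3))


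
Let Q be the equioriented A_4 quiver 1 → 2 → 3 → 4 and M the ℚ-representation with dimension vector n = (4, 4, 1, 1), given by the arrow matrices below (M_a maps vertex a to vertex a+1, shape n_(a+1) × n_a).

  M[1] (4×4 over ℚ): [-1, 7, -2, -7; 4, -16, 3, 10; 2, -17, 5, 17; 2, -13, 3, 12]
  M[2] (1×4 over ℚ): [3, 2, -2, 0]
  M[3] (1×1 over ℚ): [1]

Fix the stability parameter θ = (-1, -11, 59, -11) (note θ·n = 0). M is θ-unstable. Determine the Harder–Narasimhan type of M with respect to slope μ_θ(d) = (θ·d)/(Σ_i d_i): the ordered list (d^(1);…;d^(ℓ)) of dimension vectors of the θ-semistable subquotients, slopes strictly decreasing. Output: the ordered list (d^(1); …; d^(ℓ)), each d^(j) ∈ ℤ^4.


Barcode: M ≅ I[1,2]^3, I[1,4]. HN layers by μ_θ (2 steps, strictly decreasing):
  μ^(1)=24; μ^(2)=-6

((0, 0, 1, 1); (4, 4, 0, 0))


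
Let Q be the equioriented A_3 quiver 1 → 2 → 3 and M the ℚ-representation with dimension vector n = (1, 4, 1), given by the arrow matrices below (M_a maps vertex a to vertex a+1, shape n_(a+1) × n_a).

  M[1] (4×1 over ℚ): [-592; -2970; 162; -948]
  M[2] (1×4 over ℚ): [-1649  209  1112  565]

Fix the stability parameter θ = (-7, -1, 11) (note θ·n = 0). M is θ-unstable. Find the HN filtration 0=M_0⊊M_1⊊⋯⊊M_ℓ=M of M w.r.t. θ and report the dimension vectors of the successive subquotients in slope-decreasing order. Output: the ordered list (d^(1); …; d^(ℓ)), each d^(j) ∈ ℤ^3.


Interval decomposition of M: I[1,3], I[2,2]^3.
HN type (ℓ=3): μ^(1)=11; μ^(2)=-1; μ^(3)=-7

((0, 0, 1); (0, 4, 0); (1, 0, 0))


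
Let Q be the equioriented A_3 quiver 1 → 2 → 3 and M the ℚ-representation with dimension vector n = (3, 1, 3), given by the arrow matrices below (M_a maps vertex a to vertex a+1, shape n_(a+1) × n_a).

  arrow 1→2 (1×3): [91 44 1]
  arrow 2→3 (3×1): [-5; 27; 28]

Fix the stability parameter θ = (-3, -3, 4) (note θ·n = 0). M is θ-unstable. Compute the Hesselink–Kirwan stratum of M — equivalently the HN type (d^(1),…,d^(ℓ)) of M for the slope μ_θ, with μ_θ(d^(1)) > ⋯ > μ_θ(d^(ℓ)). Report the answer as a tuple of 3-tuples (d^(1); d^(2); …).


Via rank(M_{q-1}∘⋯∘M_p): M ≅ I[1,1]^2, I[1,3], I[3,3]^2.
μ_θ-semistable layers: μ^(1)=4; μ^(2)=-3

((0, 0, 3); (3, 1, 0))


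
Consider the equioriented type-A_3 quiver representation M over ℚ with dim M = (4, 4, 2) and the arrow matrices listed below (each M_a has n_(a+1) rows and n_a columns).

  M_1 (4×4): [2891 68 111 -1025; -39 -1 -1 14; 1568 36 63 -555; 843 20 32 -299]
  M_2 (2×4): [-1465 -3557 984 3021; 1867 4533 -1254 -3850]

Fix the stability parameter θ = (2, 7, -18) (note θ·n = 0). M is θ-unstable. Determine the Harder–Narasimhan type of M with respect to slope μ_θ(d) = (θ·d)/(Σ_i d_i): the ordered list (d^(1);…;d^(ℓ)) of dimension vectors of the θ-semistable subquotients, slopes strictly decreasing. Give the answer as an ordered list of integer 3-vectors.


Barcode: M ≅ I[1,2]^2, I[1,3]^2. HN layers by μ_θ (3 steps, strictly decreasing):
  μ^(1)=7; μ^(2)=2; μ^(3)=-3

((0, 2, 0); (2, 0, 0); (2, 2, 2))


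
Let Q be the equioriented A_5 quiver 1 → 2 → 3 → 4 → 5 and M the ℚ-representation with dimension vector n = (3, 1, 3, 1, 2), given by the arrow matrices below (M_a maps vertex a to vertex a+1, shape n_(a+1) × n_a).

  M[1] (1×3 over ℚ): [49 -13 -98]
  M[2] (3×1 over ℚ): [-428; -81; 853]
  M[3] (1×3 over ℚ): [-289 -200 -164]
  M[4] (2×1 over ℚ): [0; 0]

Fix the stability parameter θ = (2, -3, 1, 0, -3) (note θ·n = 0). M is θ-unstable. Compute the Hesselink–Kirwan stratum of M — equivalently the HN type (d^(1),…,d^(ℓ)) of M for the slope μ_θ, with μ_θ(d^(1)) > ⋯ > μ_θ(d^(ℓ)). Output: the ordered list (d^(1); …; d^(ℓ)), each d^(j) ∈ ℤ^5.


Via rank(M_{q-1}∘⋯∘M_p): M ≅ I[1,1]^2, I[1,3], I[3,3], I[3,4], I[5,5]^2.
μ_θ-semistable layers: μ^(1)=2; μ^(2)=1; μ^(3)=1/2; μ^(4)=-1/2; μ^(5)=-3

((2, 0, 0, 0, 0); (0, 0, 2, 0, 0); (0, 0, 1, 1, 0); (1, 1, 0, 0, 0); (0, 0, 0, 0, 2))


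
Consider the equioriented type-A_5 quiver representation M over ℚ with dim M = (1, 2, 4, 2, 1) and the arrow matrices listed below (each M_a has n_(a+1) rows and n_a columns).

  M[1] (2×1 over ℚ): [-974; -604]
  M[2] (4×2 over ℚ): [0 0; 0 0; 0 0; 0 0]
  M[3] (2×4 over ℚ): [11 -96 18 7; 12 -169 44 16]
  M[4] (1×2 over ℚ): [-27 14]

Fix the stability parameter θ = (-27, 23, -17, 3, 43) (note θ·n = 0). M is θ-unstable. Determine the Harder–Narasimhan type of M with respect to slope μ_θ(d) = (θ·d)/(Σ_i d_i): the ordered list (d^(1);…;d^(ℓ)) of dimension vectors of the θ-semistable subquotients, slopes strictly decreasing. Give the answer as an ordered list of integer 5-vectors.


Interval decomposition of M: I[1,2], I[2,2], I[3,3]^2, I[3,4], I[3,5].
HN type (ℓ=5): μ^(1)=43; μ^(2)=23; μ^(3)=3; μ^(4)=-17; μ^(5)=-27

((0, 0, 0, 0, 1); (0, 2, 0, 0, 0); (0, 0, 0, 2, 0); (0, 0, 4, 0, 0); (1, 0, 0, 0, 0))


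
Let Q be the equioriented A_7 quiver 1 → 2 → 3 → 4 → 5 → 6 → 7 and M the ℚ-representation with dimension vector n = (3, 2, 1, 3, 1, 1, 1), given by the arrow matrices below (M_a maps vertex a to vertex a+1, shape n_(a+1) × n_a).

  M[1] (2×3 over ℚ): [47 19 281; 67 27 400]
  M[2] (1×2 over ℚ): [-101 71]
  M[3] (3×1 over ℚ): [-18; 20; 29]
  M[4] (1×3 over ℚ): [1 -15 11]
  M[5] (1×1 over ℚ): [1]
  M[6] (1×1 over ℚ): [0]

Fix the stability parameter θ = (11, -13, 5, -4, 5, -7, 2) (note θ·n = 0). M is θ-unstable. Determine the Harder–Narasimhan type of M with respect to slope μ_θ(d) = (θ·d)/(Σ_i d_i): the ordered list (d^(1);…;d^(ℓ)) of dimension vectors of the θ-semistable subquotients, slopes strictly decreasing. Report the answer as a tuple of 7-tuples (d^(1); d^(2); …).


Via rank(M_{q-1}∘⋯∘M_p): M ≅ I[1,1], I[1,2], I[1,6], I[4,4]^2, I[7,7].
μ_θ-semistable layers: μ^(1)=11; μ^(2)=2; μ^(3)=-1/4; μ^(4)=-1; μ^(5)=-4

((1, 0, 0, 0, 0, 0, 0); (0, 0, 0, 0, 0, 0, 1); (0, 0, 1, 1, 1, 1, 0); (2, 2, 0, 0, 0, 0, 0); (0, 0, 0, 2, 0, 0, 0))


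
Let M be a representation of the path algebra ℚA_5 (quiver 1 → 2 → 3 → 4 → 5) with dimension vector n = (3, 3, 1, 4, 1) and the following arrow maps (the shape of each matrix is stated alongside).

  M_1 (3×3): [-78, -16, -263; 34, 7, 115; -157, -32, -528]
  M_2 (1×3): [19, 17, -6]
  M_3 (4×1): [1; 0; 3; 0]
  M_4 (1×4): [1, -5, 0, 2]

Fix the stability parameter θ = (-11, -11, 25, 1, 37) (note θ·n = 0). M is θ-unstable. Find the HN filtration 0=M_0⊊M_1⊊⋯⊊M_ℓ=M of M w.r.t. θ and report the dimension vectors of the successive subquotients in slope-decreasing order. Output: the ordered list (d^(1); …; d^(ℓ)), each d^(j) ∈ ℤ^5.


Barcode: M ≅ I[1,2]^2, I[1,5], I[4,4]^3. HN layers by μ_θ (4 steps, strictly decreasing):
  μ^(1)=37; μ^(2)=13; μ^(3)=1; μ^(4)=-11

((0, 0, 0, 0, 1); (0, 0, 1, 1, 0); (0, 0, 0, 3, 0); (3, 3, 0, 0, 0))


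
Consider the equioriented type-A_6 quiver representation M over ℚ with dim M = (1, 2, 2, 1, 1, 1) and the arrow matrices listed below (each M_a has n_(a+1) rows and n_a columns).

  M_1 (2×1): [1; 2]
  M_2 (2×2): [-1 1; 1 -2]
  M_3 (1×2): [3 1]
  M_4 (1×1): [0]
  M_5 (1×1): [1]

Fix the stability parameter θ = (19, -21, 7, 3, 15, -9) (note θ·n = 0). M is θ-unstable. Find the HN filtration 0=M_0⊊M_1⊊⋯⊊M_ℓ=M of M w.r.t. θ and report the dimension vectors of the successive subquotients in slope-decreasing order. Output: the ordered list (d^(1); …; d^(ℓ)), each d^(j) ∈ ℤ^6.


Interval decomposition of M: I[1,3], I[2,4], I[5,6].
HN type (ℓ=5): μ^(1)=7; μ^(2)=5; μ^(3)=3; μ^(4)=-1; μ^(5)=-21

((0, 0, 1, 0, 0, 0); (0, 0, 1, 1, 0, 0); (0, 0, 0, 0, 1, 1); (1, 1, 0, 0, 0, 0); (0, 1, 0, 0, 0, 0))


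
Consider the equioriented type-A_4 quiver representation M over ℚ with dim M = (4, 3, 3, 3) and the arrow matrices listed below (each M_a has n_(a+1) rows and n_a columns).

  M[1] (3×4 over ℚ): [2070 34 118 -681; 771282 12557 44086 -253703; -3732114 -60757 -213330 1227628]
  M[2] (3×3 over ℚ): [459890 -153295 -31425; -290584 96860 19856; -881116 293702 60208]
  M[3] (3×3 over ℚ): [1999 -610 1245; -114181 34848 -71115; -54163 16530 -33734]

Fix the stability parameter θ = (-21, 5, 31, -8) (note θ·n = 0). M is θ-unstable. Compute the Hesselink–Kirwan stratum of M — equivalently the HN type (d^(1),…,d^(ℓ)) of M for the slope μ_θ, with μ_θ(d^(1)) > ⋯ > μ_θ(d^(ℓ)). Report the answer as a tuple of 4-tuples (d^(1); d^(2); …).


Interval decomposition of M: I[1,1], I[1,2], I[1,4]^2, I[3,4].
HN type (ℓ=3): μ^(1)=23/2; μ^(2)=5; μ^(3)=-21

((0, 0, 3, 3); (0, 3, 0, 0); (4, 0, 0, 0))


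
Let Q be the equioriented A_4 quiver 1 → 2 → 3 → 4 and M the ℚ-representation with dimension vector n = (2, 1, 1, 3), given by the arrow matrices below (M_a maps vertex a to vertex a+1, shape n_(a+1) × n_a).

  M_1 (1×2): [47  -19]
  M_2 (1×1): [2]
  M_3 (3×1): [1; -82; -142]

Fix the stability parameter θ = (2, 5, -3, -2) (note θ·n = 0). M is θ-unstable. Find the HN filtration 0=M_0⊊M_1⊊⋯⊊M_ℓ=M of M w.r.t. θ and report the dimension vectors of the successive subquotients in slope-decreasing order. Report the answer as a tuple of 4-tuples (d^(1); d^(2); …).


Via rank(M_{q-1}∘⋯∘M_p): M ≅ I[1,1], I[1,4], I[4,4]^2.
μ_θ-semistable layers: μ^(1)=2; μ^(2)=1/2; μ^(3)=-2

((1, 0, 0, 0); (1, 1, 1, 1); (0, 0, 0, 2))


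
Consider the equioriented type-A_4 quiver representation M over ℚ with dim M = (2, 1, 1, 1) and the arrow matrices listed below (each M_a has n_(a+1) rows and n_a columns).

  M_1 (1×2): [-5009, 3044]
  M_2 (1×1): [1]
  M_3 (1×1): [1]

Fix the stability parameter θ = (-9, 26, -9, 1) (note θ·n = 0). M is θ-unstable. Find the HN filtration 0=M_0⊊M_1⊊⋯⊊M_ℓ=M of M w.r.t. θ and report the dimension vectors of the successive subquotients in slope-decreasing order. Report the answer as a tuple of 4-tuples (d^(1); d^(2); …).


Interval decomposition of M: I[1,1], I[1,4].
HN type (ℓ=2): μ^(1)=6; μ^(2)=-9

((0, 1, 1, 1); (2, 0, 0, 0))


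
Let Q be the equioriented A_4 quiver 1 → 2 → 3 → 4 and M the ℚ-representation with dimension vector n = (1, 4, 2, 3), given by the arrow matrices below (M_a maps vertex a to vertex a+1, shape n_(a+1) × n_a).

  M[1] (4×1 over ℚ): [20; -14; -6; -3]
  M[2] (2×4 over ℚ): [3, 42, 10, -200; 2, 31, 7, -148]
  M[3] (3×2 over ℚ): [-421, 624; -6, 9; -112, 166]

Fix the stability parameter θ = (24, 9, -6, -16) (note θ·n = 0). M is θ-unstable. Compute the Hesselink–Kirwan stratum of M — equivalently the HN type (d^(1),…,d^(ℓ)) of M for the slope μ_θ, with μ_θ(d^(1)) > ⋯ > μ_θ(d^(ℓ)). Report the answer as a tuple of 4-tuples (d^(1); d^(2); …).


Via rank(M_{q-1}∘⋯∘M_p): M ≅ I[1,4], I[2,2]^2, I[2,4], I[4,4].
μ_θ-semistable layers: μ^(1)=9; μ^(2)=11/4; μ^(3)=-13/3; μ^(4)=-16

((0, 2, 0, 0); (1, 1, 1, 1); (0, 1, 1, 1); (0, 0, 0, 1))


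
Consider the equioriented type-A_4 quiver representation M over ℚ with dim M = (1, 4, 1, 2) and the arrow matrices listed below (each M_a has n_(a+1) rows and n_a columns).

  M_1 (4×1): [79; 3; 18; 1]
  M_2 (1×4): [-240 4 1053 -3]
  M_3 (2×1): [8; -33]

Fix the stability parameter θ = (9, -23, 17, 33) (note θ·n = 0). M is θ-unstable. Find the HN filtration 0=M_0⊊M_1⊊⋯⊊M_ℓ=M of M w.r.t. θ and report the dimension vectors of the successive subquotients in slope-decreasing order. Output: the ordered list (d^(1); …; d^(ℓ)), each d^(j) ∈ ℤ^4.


Via rank(M_{q-1}∘⋯∘M_p): M ≅ I[1,4], I[2,2]^3, I[4,4].
μ_θ-semistable layers: μ^(1)=33; μ^(2)=17; μ^(3)=-7; μ^(4)=-23

((0, 0, 0, 2); (0, 0, 1, 0); (1, 1, 0, 0); (0, 3, 0, 0))


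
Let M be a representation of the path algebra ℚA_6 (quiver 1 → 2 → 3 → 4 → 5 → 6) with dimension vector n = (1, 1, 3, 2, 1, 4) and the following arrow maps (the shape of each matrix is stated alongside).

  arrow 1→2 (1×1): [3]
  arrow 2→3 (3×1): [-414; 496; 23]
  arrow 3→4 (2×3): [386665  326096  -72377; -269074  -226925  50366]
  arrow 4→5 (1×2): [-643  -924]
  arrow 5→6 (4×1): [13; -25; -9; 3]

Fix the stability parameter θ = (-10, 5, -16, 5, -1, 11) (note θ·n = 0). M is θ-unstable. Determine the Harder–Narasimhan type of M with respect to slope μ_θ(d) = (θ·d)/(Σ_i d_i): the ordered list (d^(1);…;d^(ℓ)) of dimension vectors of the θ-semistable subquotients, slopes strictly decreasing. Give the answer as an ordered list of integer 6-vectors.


Barcode: M ≅ I[1,6], I[3,3], I[3,4], I[6,6]^3. HN layers by μ_θ (6 steps, strictly decreasing):
  μ^(1)=11; μ^(2)=5; μ^(3)=2; μ^(4)=-11/2; μ^(5)=-10; μ^(6)=-16

((0, 0, 0, 0, 0, 4); (0, 0, 0, 1, 0, 0); (0, 0, 0, 1, 1, 0); (0, 1, 1, 0, 0, 0); (1, 0, 0, 0, 0, 0); (0, 0, 2, 0, 0, 0))


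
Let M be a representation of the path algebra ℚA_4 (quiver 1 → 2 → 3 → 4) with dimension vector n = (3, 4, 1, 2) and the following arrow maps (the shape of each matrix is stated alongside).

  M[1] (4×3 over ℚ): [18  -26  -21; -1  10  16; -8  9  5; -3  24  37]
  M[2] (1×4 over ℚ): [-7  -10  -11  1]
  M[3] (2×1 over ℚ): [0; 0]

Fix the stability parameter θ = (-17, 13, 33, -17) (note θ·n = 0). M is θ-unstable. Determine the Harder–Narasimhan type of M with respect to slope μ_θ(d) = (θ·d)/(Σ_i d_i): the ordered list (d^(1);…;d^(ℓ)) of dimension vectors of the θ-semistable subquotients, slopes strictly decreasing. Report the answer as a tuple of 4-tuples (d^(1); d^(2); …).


Via rank(M_{q-1}∘⋯∘M_p): M ≅ I[1,2]^2, I[1,3], I[2,2], I[4,4]^2.
μ_θ-semistable layers: μ^(1)=33; μ^(2)=13; μ^(3)=-17

((0, 0, 1, 0); (0, 4, 0, 0); (3, 0, 0, 2))


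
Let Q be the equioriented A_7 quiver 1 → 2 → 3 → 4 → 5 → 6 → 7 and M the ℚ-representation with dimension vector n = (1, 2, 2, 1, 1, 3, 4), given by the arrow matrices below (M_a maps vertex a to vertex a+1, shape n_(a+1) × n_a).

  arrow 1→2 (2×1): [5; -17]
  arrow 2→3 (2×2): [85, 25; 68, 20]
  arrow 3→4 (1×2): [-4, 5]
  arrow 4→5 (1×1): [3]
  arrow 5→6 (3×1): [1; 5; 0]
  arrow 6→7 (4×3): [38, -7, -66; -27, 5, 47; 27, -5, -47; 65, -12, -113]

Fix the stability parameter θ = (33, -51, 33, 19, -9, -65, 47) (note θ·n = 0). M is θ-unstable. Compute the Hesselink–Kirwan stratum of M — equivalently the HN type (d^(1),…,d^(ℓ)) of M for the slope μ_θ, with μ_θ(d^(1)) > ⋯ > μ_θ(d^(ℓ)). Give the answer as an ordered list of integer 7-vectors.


Barcode: M ≅ I[1,2], I[2,3], I[3,7], I[6,6], I[6,7], I[7,7]^2. HN layers by μ_θ (6 steps, strictly decreasing):
  μ^(1)=47; μ^(2)=33; μ^(3)=-11/2; μ^(4)=-9; μ^(5)=-51; μ^(6)=-65

((0, 0, 0, 0, 0, 0, 4); (0, 0, 1, 0, 0, 0, 0); (0, 0, 1, 1, 1, 1, 0); (1, 1, 0, 0, 0, 0, 0); (0, 1, 0, 0, 0, 0, 0); (0, 0, 0, 0, 0, 2, 0))


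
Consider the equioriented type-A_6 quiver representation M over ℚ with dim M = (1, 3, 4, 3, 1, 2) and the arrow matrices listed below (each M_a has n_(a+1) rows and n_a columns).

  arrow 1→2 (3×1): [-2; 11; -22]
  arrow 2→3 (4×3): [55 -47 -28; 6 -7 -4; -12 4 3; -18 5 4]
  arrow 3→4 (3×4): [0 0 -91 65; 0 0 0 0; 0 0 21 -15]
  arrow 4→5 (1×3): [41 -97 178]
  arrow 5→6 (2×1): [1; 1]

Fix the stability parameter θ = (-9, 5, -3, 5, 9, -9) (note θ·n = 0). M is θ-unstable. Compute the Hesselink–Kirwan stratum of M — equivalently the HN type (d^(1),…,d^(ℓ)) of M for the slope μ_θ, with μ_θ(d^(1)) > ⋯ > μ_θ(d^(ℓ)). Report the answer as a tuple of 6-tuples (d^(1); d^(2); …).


Barcode: M ≅ I[1,6], I[2,3]^2, I[3,3], I[4,4]^2, I[6,6]. HN layers by μ_θ (5 steps, strictly decreasing):
  μ^(1)=5; μ^(2)=5/3; μ^(3)=1; μ^(4)=-3; μ^(5)=-9

((0, 0, 0, 2, 0, 0); (0, 0, 0, 1, 1, 1); (0, 3, 3, 0, 0, 0); (0, 0, 1, 0, 0, 0); (1, 0, 0, 0, 0, 1))


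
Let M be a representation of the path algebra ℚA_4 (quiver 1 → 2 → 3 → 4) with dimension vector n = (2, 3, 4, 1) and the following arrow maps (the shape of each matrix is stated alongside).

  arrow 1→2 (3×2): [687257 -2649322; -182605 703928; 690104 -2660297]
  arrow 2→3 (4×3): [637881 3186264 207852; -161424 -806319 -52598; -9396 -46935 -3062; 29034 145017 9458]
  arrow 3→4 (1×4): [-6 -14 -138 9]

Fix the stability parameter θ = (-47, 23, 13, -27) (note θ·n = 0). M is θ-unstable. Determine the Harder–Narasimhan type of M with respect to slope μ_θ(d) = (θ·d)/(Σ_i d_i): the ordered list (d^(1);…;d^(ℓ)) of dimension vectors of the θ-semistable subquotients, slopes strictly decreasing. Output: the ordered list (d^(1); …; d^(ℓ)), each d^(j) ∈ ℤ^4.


Barcode: M ≅ I[1,2], I[1,4], I[2,3], I[3,3]^2. HN layers by μ_θ (5 steps, strictly decreasing):
  μ^(1)=23; μ^(2)=18; μ^(3)=13; μ^(4)=3; μ^(5)=-47

((0, 1, 0, 0); (0, 1, 1, 0); (0, 0, 2, 0); (0, 1, 1, 1); (2, 0, 0, 0))


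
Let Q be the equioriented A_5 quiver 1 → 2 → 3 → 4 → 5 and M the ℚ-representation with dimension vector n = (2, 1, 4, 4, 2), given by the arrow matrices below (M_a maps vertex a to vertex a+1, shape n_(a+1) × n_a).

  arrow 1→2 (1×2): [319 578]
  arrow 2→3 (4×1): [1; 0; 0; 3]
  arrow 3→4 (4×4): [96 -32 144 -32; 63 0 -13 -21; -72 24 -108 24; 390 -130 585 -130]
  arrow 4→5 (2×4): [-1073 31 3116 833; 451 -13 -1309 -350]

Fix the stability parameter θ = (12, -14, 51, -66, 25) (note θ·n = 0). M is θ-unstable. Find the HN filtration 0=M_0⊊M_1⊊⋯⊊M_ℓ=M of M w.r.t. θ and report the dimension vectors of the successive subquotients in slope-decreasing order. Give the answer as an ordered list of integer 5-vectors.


Barcode: M ≅ I[1,1], I[1,3], I[3,3], I[3,5]^2, I[4,4]^2. HN layers by μ_θ (6 steps, strictly decreasing):
  μ^(1)=51; μ^(2)=25; μ^(3)=12; μ^(4)=-1; μ^(5)=-15/2; μ^(6)=-66

((0, 0, 2, 0, 0); (0, 0, 0, 0, 2); (1, 0, 0, 0, 0); (1, 1, 0, 0, 0); (0, 0, 2, 2, 0); (0, 0, 0, 2, 0))


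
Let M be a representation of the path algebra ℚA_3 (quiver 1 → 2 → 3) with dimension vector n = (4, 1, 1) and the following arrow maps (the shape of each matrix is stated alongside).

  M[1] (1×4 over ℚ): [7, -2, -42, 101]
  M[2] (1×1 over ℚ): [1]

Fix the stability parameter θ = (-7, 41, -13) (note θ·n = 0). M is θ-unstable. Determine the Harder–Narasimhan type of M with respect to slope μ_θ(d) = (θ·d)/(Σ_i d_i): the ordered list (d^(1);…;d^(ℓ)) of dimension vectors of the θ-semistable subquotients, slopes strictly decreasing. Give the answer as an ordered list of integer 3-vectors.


Barcode: M ≅ I[1,1]^3, I[1,3]. HN layers by μ_θ (2 steps, strictly decreasing):
  μ^(1)=14; μ^(2)=-7

((0, 1, 1); (4, 0, 0))


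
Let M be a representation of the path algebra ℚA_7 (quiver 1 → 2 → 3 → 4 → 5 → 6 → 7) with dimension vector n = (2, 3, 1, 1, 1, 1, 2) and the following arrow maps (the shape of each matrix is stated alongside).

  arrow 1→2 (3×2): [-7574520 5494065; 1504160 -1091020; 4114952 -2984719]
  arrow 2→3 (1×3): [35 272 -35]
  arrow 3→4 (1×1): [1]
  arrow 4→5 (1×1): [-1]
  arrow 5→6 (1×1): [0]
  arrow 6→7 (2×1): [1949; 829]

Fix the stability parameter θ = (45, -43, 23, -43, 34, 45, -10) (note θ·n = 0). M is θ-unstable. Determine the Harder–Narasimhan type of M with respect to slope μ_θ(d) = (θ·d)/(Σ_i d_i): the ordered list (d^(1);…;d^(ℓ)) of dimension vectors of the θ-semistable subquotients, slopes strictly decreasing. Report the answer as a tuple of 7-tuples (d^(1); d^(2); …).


Interval decomposition of M: I[1,1], I[1,2], I[2,2], I[2,5], I[6,7], I[7,7].
HN type (ℓ=6): μ^(1)=45; μ^(2)=34; μ^(3)=35/2; μ^(4)=1; μ^(5)=-10; μ^(6)=-43

((1, 0, 0, 0, 0, 0, 0); (0, 0, 0, 0, 1, 0, 0); (0, 0, 0, 0, 0, 1, 1); (1, 1, 0, 0, 0, 0, 0); (0, 0, 1, 1, 0, 0, 1); (0, 2, 0, 0, 0, 0, 0))


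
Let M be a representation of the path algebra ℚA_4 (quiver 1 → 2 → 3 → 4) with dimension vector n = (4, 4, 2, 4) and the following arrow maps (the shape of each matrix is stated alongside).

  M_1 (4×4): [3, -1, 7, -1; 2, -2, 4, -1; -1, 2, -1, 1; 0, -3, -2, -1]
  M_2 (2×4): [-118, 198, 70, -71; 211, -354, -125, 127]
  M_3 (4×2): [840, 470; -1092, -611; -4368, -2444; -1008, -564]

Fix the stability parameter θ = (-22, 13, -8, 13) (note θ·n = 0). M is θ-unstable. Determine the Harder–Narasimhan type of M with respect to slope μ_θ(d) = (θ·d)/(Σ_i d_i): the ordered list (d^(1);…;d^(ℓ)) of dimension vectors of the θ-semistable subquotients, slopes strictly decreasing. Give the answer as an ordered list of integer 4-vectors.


Via rank(M_{q-1}∘⋯∘M_p): M ≅ I[1,1], I[1,2], I[1,3], I[1,4], I[2,2], I[4,4]^3.
μ_θ-semistable layers: μ^(1)=13; μ^(2)=5/2; μ^(3)=-22

((0, 2, 0, 4); (0, 2, 2, 0); (4, 0, 0, 0))


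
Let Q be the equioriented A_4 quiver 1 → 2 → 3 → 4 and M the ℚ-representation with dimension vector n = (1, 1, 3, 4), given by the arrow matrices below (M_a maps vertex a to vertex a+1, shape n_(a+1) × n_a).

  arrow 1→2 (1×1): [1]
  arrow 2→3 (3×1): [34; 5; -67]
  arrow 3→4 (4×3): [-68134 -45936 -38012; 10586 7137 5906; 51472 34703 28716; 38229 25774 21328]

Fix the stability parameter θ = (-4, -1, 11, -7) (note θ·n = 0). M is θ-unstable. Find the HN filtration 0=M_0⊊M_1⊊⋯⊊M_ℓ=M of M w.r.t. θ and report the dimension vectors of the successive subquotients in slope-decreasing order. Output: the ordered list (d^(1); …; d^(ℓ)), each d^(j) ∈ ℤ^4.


Barcode: M ≅ I[1,4], I[3,4]^2, I[4,4]. HN layers by μ_θ (4 steps, strictly decreasing):
  μ^(1)=2; μ^(2)=-1; μ^(3)=-4; μ^(4)=-7

((0, 0, 3, 3); (0, 1, 0, 0); (1, 0, 0, 0); (0, 0, 0, 1))


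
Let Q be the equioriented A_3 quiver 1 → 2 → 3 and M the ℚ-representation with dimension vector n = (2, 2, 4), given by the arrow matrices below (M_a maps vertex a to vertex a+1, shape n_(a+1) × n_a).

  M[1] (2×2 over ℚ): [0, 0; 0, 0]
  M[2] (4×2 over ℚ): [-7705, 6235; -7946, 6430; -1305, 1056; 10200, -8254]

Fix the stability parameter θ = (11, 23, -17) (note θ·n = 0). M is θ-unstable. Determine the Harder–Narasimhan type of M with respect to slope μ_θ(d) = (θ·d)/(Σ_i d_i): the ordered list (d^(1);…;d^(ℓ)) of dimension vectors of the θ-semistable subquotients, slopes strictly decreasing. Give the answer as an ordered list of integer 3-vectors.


Interval decomposition of M: I[1,1]^2, I[2,3]^2, I[3,3]^2.
HN type (ℓ=3): μ^(1)=11; μ^(2)=3; μ^(3)=-17

((2, 0, 0); (0, 2, 2); (0, 0, 2))


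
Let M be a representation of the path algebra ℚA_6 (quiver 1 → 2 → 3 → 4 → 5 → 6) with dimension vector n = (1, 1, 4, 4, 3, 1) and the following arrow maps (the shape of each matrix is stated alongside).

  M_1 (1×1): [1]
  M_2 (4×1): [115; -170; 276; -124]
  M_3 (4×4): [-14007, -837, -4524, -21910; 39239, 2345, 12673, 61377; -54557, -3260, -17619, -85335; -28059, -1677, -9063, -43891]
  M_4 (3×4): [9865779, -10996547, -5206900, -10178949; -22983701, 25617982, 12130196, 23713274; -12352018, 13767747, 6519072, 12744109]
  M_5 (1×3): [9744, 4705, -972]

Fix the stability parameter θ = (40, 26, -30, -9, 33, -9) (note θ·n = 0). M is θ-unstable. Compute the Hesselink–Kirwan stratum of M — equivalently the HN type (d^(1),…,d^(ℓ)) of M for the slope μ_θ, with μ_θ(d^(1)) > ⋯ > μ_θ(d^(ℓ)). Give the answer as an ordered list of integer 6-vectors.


Via rank(M_{q-1}∘⋯∘M_p): M ≅ I[1,6], I[3,3], I[3,4]^2, I[4,5], I[5,5].
μ_θ-semistable layers: μ^(1)=33; μ^(2)=12; μ^(3)=27/4; μ^(4)=-9; μ^(5)=-30

((0, 0, 0, 0, 2, 0); (0, 0, 0, 0, 1, 1); (1, 1, 1, 1, 0, 0); (0, 0, 0, 3, 0, 0); (0, 0, 3, 0, 0, 0))


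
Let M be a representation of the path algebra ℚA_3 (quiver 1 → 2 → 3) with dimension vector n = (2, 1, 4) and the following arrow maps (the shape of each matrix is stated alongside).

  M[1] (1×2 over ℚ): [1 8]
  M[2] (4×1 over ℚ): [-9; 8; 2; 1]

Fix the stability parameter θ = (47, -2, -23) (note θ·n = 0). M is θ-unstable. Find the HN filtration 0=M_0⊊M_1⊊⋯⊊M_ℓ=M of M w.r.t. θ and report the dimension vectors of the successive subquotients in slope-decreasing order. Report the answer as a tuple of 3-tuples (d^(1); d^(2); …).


Barcode: M ≅ I[1,1], I[1,3], I[3,3]^3. HN layers by μ_θ (3 steps, strictly decreasing):
  μ^(1)=47; μ^(2)=22/3; μ^(3)=-23

((1, 0, 0); (1, 1, 1); (0, 0, 3))


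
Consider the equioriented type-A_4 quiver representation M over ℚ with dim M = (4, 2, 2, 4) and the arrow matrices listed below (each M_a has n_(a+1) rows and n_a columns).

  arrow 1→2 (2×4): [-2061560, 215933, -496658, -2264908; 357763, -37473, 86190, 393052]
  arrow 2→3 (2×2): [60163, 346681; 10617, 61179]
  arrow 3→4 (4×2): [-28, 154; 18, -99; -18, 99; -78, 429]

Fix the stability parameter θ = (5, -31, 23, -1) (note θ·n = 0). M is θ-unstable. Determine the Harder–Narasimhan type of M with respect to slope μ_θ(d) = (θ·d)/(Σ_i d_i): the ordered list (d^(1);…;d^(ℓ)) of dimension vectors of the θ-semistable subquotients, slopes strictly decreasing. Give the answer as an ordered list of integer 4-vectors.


Interval decomposition of M: I[1,1]^2, I[1,2], I[1,4], I[3,3], I[4,4]^3.
HN type (ℓ=5): μ^(1)=23; μ^(2)=11; μ^(3)=5; μ^(4)=-1; μ^(5)=-13

((0, 0, 1, 0); (0, 0, 1, 1); (2, 0, 0, 0); (0, 0, 0, 3); (2, 2, 0, 0))


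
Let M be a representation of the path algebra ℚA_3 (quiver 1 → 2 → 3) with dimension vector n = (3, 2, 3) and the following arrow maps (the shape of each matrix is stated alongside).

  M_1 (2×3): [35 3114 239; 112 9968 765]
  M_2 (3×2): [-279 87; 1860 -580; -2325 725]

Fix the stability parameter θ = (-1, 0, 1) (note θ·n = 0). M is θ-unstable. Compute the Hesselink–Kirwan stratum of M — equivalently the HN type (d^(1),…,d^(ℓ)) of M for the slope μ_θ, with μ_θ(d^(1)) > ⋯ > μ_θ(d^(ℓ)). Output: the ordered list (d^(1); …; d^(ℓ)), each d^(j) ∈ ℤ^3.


Via rank(M_{q-1}∘⋯∘M_p): M ≅ I[1,1], I[1,2], I[1,3], I[3,3]^2.
μ_θ-semistable layers: μ^(1)=1; μ^(2)=0; μ^(3)=-1

((0, 0, 3); (0, 2, 0); (3, 0, 0))


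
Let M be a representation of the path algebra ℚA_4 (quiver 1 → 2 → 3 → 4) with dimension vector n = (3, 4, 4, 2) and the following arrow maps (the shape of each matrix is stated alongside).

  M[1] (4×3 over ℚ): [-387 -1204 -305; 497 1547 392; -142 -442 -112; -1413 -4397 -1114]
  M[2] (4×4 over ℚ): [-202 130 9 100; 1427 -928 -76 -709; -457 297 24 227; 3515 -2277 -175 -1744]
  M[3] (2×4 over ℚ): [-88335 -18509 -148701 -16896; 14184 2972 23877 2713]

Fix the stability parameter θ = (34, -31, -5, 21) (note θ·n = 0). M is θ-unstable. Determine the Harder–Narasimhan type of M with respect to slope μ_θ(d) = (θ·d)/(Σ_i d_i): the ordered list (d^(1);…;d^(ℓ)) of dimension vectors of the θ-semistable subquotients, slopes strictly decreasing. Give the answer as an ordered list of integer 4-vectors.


Barcode: M ≅ I[1,1], I[1,3], I[1,4], I[2,3], I[2,4]. HN layers by μ_θ (5 steps, strictly decreasing):
  μ^(1)=34; μ^(2)=21; μ^(3)=-2/3; μ^(4)=-5; μ^(5)=-31

((1, 0, 0, 0); (0, 0, 0, 2); (2, 2, 2, 0); (0, 0, 2, 0); (0, 2, 0, 0))


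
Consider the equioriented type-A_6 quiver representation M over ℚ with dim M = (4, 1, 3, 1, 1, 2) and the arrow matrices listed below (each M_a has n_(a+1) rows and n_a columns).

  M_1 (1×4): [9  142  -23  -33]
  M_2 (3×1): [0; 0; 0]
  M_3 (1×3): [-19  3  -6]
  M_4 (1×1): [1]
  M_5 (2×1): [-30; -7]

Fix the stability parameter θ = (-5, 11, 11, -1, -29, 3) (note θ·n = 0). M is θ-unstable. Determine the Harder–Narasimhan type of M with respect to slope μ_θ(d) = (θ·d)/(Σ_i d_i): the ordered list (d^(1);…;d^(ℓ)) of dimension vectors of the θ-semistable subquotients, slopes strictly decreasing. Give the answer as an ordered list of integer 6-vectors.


Barcode: M ≅ I[1,1]^3, I[1,2], I[3,3]^2, I[3,6], I[6,6]. HN layers by μ_θ (4 steps, strictly decreasing):
  μ^(1)=11; μ^(2)=3; μ^(3)=-5; μ^(4)=-19/3

((0, 1, 2, 0, 0, 0); (0, 0, 0, 0, 0, 2); (4, 0, 0, 0, 0, 0); (0, 0, 1, 1, 1, 0))


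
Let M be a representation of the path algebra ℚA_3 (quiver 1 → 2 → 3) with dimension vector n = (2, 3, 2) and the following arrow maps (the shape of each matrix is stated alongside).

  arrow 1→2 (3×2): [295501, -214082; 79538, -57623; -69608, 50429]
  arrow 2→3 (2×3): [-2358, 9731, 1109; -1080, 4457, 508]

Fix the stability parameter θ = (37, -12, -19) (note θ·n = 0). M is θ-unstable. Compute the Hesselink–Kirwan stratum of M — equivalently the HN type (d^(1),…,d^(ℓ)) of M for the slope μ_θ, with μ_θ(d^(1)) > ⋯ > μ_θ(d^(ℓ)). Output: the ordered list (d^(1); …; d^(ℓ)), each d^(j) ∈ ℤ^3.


Via rank(M_{q-1}∘⋯∘M_p): M ≅ I[1,2], I[1,3], I[2,3].
μ_θ-semistable layers: μ^(1)=25/2; μ^(2)=2; μ^(3)=-31/2

((1, 1, 0); (1, 1, 1); (0, 1, 1))


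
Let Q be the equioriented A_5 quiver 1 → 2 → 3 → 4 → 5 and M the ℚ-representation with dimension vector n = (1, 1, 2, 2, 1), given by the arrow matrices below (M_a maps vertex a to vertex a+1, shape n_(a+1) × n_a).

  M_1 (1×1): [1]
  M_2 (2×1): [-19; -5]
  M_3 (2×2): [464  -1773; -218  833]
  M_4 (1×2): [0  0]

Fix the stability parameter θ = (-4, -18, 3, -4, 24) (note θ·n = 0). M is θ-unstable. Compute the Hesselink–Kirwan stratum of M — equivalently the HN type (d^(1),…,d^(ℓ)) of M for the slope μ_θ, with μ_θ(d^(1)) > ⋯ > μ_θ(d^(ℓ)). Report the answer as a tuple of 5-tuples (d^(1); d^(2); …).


Via rank(M_{q-1}∘⋯∘M_p): M ≅ I[1,4], I[3,4], I[5,5].
μ_θ-semistable layers: μ^(1)=24; μ^(2)=-1/2; μ^(3)=-11

((0, 0, 0, 0, 1); (0, 0, 2, 2, 0); (1, 1, 0, 0, 0))


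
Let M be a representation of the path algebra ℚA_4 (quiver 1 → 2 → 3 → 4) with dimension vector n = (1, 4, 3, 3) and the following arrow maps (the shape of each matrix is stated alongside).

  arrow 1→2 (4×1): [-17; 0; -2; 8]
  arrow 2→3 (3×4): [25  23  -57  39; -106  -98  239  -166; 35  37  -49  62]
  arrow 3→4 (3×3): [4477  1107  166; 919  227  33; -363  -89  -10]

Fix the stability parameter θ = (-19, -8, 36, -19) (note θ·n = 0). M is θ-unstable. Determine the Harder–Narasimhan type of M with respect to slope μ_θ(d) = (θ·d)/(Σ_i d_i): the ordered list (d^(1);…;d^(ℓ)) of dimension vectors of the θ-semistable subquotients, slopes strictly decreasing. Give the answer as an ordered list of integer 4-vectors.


Via rank(M_{q-1}∘⋯∘M_p): M ≅ I[1,4], I[2,2], I[2,4]^2.
μ_θ-semistable layers: μ^(1)=17/2; μ^(2)=-8; μ^(3)=-19

((0, 0, 3, 3); (0, 4, 0, 0); (1, 0, 0, 0))


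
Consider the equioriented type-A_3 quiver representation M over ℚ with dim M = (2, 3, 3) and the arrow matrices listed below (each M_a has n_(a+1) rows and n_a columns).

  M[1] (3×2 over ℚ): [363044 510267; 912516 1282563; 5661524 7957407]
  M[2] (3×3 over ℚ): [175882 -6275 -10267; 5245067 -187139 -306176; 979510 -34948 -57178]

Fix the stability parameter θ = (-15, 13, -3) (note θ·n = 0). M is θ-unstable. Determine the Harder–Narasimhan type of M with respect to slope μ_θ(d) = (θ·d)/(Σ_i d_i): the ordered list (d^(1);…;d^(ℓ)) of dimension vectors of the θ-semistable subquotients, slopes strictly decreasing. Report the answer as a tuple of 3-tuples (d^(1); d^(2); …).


Via rank(M_{q-1}∘⋯∘M_p): M ≅ I[1,1], I[1,2], I[2,3]^2, I[3,3].
μ_θ-semistable layers: μ^(1)=13; μ^(2)=5; μ^(3)=-3; μ^(4)=-15

((0, 1, 0); (0, 2, 2); (0, 0, 1); (2, 0, 0))


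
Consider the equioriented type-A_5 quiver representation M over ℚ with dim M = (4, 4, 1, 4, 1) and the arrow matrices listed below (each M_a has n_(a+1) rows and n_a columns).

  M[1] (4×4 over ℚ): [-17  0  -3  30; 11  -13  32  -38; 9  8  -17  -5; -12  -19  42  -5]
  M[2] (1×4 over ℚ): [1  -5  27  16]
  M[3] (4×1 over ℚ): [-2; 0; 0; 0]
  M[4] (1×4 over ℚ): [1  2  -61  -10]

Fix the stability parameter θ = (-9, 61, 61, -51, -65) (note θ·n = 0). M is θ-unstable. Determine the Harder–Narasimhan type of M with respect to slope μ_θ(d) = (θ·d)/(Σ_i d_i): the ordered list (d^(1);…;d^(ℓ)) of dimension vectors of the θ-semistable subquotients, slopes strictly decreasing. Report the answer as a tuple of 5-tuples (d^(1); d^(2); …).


Barcode: M ≅ I[1,2]^3, I[1,5], I[4,4]^3. HN layers by μ_θ (4 steps, strictly decreasing):
  μ^(1)=61; μ^(2)=3/2; μ^(3)=-9; μ^(4)=-51

((0, 3, 0, 0, 0); (0, 1, 1, 1, 1); (4, 0, 0, 0, 0); (0, 0, 0, 3, 0))


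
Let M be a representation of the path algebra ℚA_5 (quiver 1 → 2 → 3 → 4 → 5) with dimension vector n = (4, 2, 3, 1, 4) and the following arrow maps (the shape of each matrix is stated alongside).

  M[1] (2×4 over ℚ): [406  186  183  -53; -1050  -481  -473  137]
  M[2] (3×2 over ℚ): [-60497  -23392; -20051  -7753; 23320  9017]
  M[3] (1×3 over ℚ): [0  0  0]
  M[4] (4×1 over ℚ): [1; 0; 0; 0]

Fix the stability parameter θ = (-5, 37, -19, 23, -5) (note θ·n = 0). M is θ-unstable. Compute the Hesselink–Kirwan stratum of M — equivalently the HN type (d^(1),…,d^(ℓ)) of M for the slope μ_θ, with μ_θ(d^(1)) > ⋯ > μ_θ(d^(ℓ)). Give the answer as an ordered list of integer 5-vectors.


Barcode: M ≅ I[1,1]^2, I[1,3]^2, I[3,3], I[4,5], I[5,5]^3. HN layers by μ_θ (3 steps, strictly decreasing):
  μ^(1)=9; μ^(2)=-5; μ^(3)=-19

((0, 2, 2, 1, 1); (4, 0, 0, 0, 3); (0, 0, 1, 0, 0))


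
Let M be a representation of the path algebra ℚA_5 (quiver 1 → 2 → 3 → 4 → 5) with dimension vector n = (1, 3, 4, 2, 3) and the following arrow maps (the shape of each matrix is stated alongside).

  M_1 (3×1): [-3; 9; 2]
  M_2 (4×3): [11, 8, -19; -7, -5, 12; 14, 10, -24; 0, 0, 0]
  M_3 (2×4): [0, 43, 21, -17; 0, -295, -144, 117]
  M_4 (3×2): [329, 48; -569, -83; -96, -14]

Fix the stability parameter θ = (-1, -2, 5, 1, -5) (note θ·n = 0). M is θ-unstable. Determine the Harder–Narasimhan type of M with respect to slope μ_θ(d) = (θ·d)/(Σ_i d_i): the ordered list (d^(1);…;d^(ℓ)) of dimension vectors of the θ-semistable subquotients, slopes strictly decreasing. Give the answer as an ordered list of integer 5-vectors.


Interval decomposition of M: I[1,3], I[2,2], I[2,5], I[3,3], I[3,5], I[5,5].
HN type (ℓ=5): μ^(1)=5; μ^(2)=1/3; μ^(3)=-3/2; μ^(4)=-2; μ^(5)=-5

((0, 0, 2, 0, 0); (0, 0, 2, 2, 2); (1, 1, 0, 0, 0); (0, 2, 0, 0, 0); (0, 0, 0, 0, 1))


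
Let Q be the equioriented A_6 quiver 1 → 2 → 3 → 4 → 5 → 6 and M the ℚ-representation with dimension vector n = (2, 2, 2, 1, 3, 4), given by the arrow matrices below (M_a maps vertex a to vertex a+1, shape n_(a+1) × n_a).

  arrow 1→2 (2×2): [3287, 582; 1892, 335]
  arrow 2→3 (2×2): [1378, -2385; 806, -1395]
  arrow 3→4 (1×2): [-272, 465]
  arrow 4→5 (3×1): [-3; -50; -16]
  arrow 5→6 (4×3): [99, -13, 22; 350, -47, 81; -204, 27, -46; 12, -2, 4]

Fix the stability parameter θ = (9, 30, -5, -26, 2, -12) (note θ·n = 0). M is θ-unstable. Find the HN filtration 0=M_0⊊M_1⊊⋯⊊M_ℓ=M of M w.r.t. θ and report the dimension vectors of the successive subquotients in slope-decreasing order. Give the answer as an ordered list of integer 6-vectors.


Via rank(M_{q-1}∘⋯∘M_p): M ≅ I[1,2], I[1,6], I[3,3], I[5,6]^2, I[6,6].
μ_θ-semistable layers: μ^(1)=30; μ^(2)=9; μ^(3)=-1/3; μ^(4)=-5; μ^(5)=-12

((0, 1, 0, 0, 0, 0); (1, 0, 0, 0, 0, 0); (1, 1, 1, 1, 1, 1); (0, 0, 1, 0, 2, 2); (0, 0, 0, 0, 0, 1))


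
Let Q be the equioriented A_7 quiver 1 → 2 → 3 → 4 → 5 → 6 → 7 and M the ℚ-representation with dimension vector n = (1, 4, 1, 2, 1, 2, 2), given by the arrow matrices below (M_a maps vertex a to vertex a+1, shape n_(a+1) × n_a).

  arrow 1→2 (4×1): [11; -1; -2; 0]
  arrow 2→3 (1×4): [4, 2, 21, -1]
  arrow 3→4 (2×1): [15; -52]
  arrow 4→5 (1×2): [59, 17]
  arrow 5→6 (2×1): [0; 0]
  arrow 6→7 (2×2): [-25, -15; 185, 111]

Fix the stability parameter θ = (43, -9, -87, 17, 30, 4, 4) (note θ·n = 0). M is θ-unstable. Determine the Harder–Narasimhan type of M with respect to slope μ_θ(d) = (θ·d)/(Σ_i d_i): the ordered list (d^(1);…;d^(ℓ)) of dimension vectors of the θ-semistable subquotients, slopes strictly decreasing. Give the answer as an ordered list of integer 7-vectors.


Barcode: M ≅ I[1,2], I[2,2]^2, I[2,5], I[4,4], I[6,6], I[6,7], I[7,7]. HN layers by μ_θ (5 steps, strictly decreasing):
  μ^(1)=30; μ^(2)=17; μ^(3)=4; μ^(4)=-9; μ^(5)=-48

((0, 0, 0, 0, 1, 0, 0); (1, 1, 0, 2, 0, 0, 0); (0, 0, 0, 0, 0, 2, 2); (0, 2, 0, 0, 0, 0, 0); (0, 1, 1, 0, 0, 0, 0))


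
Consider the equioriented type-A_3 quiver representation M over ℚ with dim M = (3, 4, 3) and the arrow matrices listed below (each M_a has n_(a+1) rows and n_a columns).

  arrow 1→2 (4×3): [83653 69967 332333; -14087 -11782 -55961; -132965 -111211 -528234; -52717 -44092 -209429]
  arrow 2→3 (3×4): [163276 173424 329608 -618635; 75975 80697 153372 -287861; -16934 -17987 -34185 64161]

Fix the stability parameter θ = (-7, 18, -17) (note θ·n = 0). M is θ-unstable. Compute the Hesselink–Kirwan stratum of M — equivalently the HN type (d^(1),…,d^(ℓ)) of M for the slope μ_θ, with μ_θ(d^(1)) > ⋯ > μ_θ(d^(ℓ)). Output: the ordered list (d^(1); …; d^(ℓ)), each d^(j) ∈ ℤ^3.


Barcode: M ≅ I[1,3]^3, I[2,2]. HN layers by μ_θ (3 steps, strictly decreasing):
  μ^(1)=18; μ^(2)=1/2; μ^(3)=-7

((0, 1, 0); (0, 3, 3); (3, 0, 0))


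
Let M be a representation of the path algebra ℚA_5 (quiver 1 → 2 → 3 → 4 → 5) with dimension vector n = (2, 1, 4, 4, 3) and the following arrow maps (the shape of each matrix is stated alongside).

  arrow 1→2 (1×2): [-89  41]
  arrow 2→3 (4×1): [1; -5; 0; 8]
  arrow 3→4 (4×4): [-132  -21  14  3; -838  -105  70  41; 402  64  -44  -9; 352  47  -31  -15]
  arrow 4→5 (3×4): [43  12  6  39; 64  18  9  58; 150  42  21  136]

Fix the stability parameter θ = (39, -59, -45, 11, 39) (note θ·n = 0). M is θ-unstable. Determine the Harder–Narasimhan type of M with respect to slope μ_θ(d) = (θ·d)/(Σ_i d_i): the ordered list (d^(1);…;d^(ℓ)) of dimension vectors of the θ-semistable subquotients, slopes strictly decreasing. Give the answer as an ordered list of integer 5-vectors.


Via rank(M_{q-1}∘⋯∘M_p): M ≅ I[1,1], I[1,5], I[3,4]^2, I[3,5], I[5,5].
μ_θ-semistable layers: μ^(1)=39; μ^(2)=11; μ^(3)=-65/3; μ^(4)=-45

((1, 0, 0, 0, 3); (0, 0, 0, 4, 0); (1, 1, 1, 0, 0); (0, 0, 3, 0, 0))
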